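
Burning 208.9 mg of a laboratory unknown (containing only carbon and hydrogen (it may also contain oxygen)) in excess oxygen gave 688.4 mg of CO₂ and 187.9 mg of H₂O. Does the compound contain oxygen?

mol C = 0.6884 g CO₂ ÷ 44.009 g/mol = 0.015642 mol
mol H = 2 × 0.1879 g H₂O ÷ 18.015 g/mol = 0.020860 mol
C and H together account for 0.20891 g — essentially the entire 0.2089 g sample — so the compound contains no oxygen.

no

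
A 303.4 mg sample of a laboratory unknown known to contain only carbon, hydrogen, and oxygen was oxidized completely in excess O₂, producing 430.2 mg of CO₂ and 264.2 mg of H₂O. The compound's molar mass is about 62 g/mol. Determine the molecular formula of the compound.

mol C = 0.4302 g CO₂ ÷ 44.009 g/mol = 0.0097753 mol
mol H = 2 × 0.2642 g H₂O ÷ 18.015 g/mol = 0.029331 mol
mass O = 0.3034 − (0.11741 + 0.029566) = 0.15642 g → mol O = 0.15642 ÷ 15.999 = 0.0097771 mol
Divide by the smallest (0.0097753 mol): C 1.000, H 3.001, O 1.000
Empirical formula: CH3O
Empirical-formula mass = 31.03 g/mol; 62 ÷ 31.03 ≈ 2, so the molecular formula is C2H6O2.

C2H6O2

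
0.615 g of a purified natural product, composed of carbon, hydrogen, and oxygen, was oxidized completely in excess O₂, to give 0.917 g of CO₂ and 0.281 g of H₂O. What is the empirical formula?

C2H3O2

mol C = 0.917 g CO₂ ÷ 44.009 g/mol = 0.02084 mol
mol H = 2 × 0.281 g H₂O ÷ 18.015 g/mol = 0.03120 mol
mass O = 0.615 − (0.2503 + 0.03145) = 0.3333 g → mol O = 0.3333 ÷ 15.999 = 0.02083 mol
Divide by the smallest (0.02083 mol): C 1.000, H 1.498, O 1.000
Multiplying each by 2 gives whole numbers: C 2.00, H 3.00, O 2.00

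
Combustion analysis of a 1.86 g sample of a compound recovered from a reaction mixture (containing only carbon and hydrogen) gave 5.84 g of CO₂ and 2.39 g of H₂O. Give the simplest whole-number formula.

CH2

mol C = 5.84 g CO₂ ÷ 44.009 g/mol = 0.1327 mol
mol H = 2 × 2.39 g H₂O ÷ 18.015 g/mol = 0.2653 mol
Divide by the smallest (0.1327 mol): C 1.000, H 2.000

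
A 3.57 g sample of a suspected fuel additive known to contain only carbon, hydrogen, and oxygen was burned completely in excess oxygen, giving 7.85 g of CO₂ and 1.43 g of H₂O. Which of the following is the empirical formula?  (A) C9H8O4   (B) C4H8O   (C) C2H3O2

(A) C9H8O4

mol C = 7.85 g CO₂ ÷ 44.009 g/mol = 0.1784 mol
mol H = 2 × 1.43 g H₂O ÷ 18.015 g/mol = 0.1588 mol
mass O = 3.57 − (2.142 + 0.1600) = 1.268 g → mol O = 1.268 ÷ 15.999 = 0.07923 mol
Divide by the smallest (0.07923 mol): C 2.251, H 2.004, O 1.000
Multiplying each by 4 gives whole numbers: C 9.01, H 8.02, O 4.00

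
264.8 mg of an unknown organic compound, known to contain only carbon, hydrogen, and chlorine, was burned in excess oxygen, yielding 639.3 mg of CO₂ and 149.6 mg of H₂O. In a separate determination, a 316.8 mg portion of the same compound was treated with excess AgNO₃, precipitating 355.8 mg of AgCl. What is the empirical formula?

mol C = 0.6393 g CO₂ ÷ 44.009 g/mol = 0.014527 mol
mol H = 2 × 0.1496 g H₂O ÷ 18.015 g/mol = 0.016608 mol
From the AgCl data: mol Cl per gram of compound = (0.3558 ÷ 143.318) ÷ 0.3168 = 0.0078365 mol/g, so in the 0.2648 g combustion sample mol Cl = 0.0020751 mol
Divide by the smallest (0.0020751 mol): C 7.000, H 8.004, Cl 1.000

C7H8Cl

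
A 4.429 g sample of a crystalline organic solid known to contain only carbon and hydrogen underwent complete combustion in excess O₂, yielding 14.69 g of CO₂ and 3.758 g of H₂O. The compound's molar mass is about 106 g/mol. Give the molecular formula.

mol C = 14.69 g CO₂ ÷ 44.009 g/mol = 0.33380 mol
mol H = 2 × 3.758 g H₂O ÷ 18.015 g/mol = 0.41721 mol
Divide by the smallest (0.33380 mol): C 1.000, H 1.250
Multiplying each by 4 gives whole numbers: C 4.00, H 5.00
Empirical formula: C4H5
Empirical-formula mass = 53.08 g/mol; 106 ÷ 53.08 ≈ 2, so the molecular formula is C8H10.

C8H10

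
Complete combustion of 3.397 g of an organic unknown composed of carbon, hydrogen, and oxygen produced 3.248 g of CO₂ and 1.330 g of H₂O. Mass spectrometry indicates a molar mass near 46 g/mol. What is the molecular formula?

mol C = 3.248 g CO₂ ÷ 44.009 g/mol = 0.073803 mol
mol H = 2 × 1.330 g H₂O ÷ 18.015 g/mol = 0.14765 mol
mass O = 3.397 − (0.88645 + 0.14884) = 2.3617 g → mol O = 2.3617 ÷ 15.999 = 0.14762 mol
Divide by the smallest (0.073803 mol): C 1.000, H 2.001, O 2.000
Empirical formula: CH2O2
Empirical-formula mass = 46.02 g/mol; 46 ÷ 46.02 ≈ 1, so the molecular formula is CH2O2.

CH2O2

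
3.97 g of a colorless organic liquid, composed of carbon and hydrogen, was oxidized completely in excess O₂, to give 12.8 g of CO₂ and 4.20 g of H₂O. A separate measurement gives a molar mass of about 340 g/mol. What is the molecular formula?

mol C = 12.8 g CO₂ ÷ 44.009 g/mol = 0.2908 mol
mol H = 2 × 4.20 g H₂O ÷ 18.015 g/mol = 0.4663 mol
Divide by the smallest (0.2908 mol): C 1.000, H 1.603
Multiplying each by 5 gives whole numbers: C 5.00, H 8.02
Empirical formula: C5H8
Empirical-formula mass = 68.12 g/mol; 340 ÷ 68.12 ≈ 5, so the molecular formula is C25H40.

C25H40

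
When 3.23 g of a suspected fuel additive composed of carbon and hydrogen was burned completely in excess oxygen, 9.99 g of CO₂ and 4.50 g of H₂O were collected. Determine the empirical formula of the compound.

C5H11

mol C = 9.99 g CO₂ ÷ 44.009 g/mol = 0.2270 mol
mol H = 2 × 4.50 g H₂O ÷ 18.015 g/mol = 0.4996 mol
Divide by the smallest (0.2270 mol): C 1.000, H 2.201
Multiplying each by 5 gives whole numbers: C 5.00, H 11.00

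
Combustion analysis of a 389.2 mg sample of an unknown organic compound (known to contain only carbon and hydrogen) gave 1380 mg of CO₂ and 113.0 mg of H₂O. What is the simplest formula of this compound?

mol C = 1.380 g CO₂ ÷ 44.009 g/mol = 0.031357 mol
mol H = 2 × 0.1130 g H₂O ÷ 18.015 g/mol = 0.012545 mol
Divide by the smallest (0.012545 mol): C 2.500, H 1.000
Multiplying each by 2 gives whole numbers: C 5.00, H 2.00

C5H2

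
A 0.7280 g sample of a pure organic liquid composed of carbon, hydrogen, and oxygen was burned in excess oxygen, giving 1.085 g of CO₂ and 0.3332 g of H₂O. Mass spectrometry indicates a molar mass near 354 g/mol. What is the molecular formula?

C12H18O12

mol C = 1.085 g CO₂ ÷ 44.009 g/mol = 0.024654 mol
mol H = 2 × 0.3332 g H₂O ÷ 18.015 g/mol = 0.036991 mol
mass O = 0.7280 − (0.29612 + 0.037287) = 0.39459 g → mol O = 0.39459 ÷ 15.999 = 0.024664 mol
Divide by the smallest (0.024654 mol): C 1.000, H 1.500, O 1.000
Multiplying each by 2 gives whole numbers: C 2.00, H 3.00, O 2.00
Empirical formula: C2H3O2
Empirical-formula mass = 59.04 g/mol; 354 ÷ 59.04 ≈ 6, so the molecular formula is C12H18O12.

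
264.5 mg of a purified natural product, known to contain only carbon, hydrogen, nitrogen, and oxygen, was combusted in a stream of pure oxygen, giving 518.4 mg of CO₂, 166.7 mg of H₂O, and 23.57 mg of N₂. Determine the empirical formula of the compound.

mol C = 0.5184 g CO₂ ÷ 44.009 g/mol = 0.011779 mol
mol H = 2 × 0.1667 g H₂O ÷ 18.015 g/mol = 0.018507 mol
mol N = 2 × 0.02357 g N₂ ÷ 28.014 g/mol = 0.0016827 mol
mass O = 0.2645 − (0.14148 + 0.018655 + 0.023570) = 0.080793 g → mol O = 0.080793 ÷ 15.999 = 0.0050499 mol
Divide by the smallest (0.0016827 mol): C 7.000, H 10.998, N 1.000, O 3.001

C7H11NO3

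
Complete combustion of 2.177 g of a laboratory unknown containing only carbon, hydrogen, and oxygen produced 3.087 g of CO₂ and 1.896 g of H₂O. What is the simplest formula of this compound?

CH3O

mol C = 3.087 g CO₂ ÷ 44.009 g/mol = 0.070145 mol
mol H = 2 × 1.896 g H₂O ÷ 18.015 g/mol = 0.21049 mol
mass O = 2.177 − (0.84251 + 0.21218) = 1.1223 g → mol O = 1.1223 ÷ 15.999 = 0.070149 mol
Divide by the smallest (0.070145 mol): C 1.000, H 3.001, O 1.000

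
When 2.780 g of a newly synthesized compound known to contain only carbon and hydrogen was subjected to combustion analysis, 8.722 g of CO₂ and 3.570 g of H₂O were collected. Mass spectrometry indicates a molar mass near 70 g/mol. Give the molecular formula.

mol C = 8.722 g CO₂ ÷ 44.009 g/mol = 0.19819 mol
mol H = 2 × 3.570 g H₂O ÷ 18.015 g/mol = 0.39634 mol
Divide by the smallest (0.19819 mol): C 1.000, H 2.000
Empirical formula: CH2
Empirical-formula mass = 14.03 g/mol; 70 ÷ 14.03 ≈ 5, so the molecular formula is C5H10.

C5H10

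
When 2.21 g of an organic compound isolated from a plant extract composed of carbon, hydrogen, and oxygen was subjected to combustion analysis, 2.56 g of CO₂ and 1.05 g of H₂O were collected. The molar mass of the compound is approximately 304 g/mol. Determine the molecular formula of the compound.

mol C = 2.56 g CO₂ ÷ 44.009 g/mol = 0.05817 mol
mol H = 2 × 1.05 g H₂O ÷ 18.015 g/mol = 0.1166 mol
mass O = 2.21 − (0.6987 + 0.1175) = 1.394 g → mol O = 1.394 ÷ 15.999 = 0.08712 mol
Divide by the smallest (0.05817 mol): C 1.000, H 2.004, O 1.498
Multiplying each by 2 gives whole numbers: C 2.00, H 4.01, O 3.00
Empirical formula: C2H4O3
Empirical-formula mass = 76.05 g/mol; 304 ÷ 76.05 ≈ 4, so the molecular formula is C8H16O12.

C8H16O12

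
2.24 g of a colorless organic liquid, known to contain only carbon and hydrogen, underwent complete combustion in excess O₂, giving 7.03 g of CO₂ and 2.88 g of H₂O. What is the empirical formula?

CH2

mol C = 7.03 g CO₂ ÷ 44.009 g/mol = 0.1597 mol
mol H = 2 × 2.88 g H₂O ÷ 18.015 g/mol = 0.3197 mol
Divide by the smallest (0.1597 mol): C 1.000, H 2.002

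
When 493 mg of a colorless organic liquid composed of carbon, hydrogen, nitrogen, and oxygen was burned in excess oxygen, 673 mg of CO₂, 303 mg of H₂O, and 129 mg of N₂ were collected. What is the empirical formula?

mol C = 0.673 g CO₂ ÷ 44.009 g/mol = 0.01529 mol
mol H = 2 × 0.303 g H₂O ÷ 18.015 g/mol = 0.03364 mol
mol N = 2 × 0.129 g N₂ ÷ 28.014 g/mol = 0.009210 mol
mass O = 0.493 − (0.1837 + 0.03391 + 0.1290) = 0.1464 g → mol O = 0.1464 ÷ 15.999 = 0.009152 mol
Divide by the smallest (0.009152 mol): C 1.671, H 3.676, N 1.006, O 1.000
Multiplying each by 3 gives whole numbers: C 5.01, H 11.03, N 3.02, O 3.00

C5H11N3O3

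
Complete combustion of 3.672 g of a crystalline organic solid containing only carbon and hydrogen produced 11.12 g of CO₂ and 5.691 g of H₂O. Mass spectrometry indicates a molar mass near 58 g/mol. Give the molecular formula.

C4H10

mol C = 11.12 g CO₂ ÷ 44.009 g/mol = 0.25268 mol
mol H = 2 × 5.691 g H₂O ÷ 18.015 g/mol = 0.63181 mol
Divide by the smallest (0.25268 mol): C 1.000, H 2.500
Multiplying each by 2 gives whole numbers: C 2.00, H 5.00
Empirical formula: C2H5
Empirical-formula mass = 29.06 g/mol; 58 ÷ 29.06 ≈ 2, so the molecular formula is C4H10.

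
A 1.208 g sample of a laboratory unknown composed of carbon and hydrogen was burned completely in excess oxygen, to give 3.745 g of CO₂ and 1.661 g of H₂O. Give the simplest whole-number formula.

mol C = 3.745 g CO₂ ÷ 44.009 g/mol = 0.085096 mol
mol H = 2 × 1.661 g H₂O ÷ 18.015 g/mol = 0.18440 mol
Divide by the smallest (0.085096 mol): C 1.000, H 2.167
Multiplying each by 6 gives whole numbers: C 6.00, H 13.00

C6H13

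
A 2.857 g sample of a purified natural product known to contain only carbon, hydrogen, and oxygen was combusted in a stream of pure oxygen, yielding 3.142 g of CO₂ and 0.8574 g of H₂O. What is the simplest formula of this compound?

C3H4O5

mol C = 3.142 g CO₂ ÷ 44.009 g/mol = 0.071394 mol
mol H = 2 × 0.8574 g H₂O ÷ 18.015 g/mol = 0.095187 mol
mass O = 2.857 − (0.85752 + 0.095949) = 1.9035 g → mol O = 1.9035 ÷ 15.999 = 0.11898 mol
Divide by the smallest (0.071394 mol): C 1.000, H 1.333, O 1.666
Multiplying each by 3 gives whole numbers: C 3.00, H 4.00, O 5.00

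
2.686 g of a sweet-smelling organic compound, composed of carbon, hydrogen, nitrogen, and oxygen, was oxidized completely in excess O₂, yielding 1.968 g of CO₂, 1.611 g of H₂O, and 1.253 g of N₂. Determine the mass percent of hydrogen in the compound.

6.71%

mol C = 1.968 g CO₂ ÷ 44.009 g/mol = 0.044718 mol
mol H = 2 × 1.611 g H₂O ÷ 18.015 g/mol = 0.17885 mol
mol N = 2 × 1.253 g N₂ ÷ 28.014 g/mol = 0.089455 mol
mass O = 2.686 − (0.53711 + 0.18028 + 1.2530) = 0.71561 g → mol O = 0.71561 ÷ 15.999 = 0.044728 mol
mass % H = 0.18028 g ÷ 2.686 g × 100%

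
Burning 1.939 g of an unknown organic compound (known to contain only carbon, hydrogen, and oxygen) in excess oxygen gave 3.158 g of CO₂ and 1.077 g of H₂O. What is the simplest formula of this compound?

C6H10O5

mol C = 3.158 g CO₂ ÷ 44.009 g/mol = 0.071758 mol
mol H = 2 × 1.077 g H₂O ÷ 18.015 g/mol = 0.11957 mol
mass O = 1.939 − (0.86189 + 0.12052) = 0.95659 g → mol O = 0.95659 ÷ 15.999 = 0.059791 mol
Divide by the smallest (0.059791 mol): C 1.200, H 2.000, O 1.000
Multiplying each by 5 gives whole numbers: C 6.00, H 10.00, O 5.00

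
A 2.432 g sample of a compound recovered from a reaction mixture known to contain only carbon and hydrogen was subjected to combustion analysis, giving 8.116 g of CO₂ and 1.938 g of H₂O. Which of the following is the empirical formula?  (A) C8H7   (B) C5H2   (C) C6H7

(C) C6H7

mol C = 8.116 g CO₂ ÷ 44.009 g/mol = 0.18442 mol
mol H = 2 × 1.938 g H₂O ÷ 18.015 g/mol = 0.21515 mol
Divide by the smallest (0.18442 mol): C 1.000, H 1.167
Multiplying each by 6 gives whole numbers: C 6.00, H 7.00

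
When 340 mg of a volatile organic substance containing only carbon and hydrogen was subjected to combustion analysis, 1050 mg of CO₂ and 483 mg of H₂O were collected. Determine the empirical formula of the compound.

mol C = 1.05 g CO₂ ÷ 44.009 g/mol = 0.02386 mol
mol H = 2 × 0.483 g H₂O ÷ 18.015 g/mol = 0.05362 mol
Divide by the smallest (0.02386 mol): C 1.000, H 2.247
Multiplying each by 4 gives whole numbers: C 4.00, H 8.99

C4H9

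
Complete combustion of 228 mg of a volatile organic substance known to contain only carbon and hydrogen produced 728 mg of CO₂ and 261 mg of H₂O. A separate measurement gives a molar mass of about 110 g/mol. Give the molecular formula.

C8H14

mol C = 0.728 g CO₂ ÷ 44.009 g/mol = 0.01654 mol
mol H = 2 × 0.261 g H₂O ÷ 18.015 g/mol = 0.02898 mol
Divide by the smallest (0.01654 mol): C 1.000, H 1.752
Multiplying each by 4 gives whole numbers: C 4.00, H 7.01
Empirical formula: C4H7
Empirical-formula mass = 55.10 g/mol; 110 ÷ 55.10 ≈ 2, so the molecular formula is C8H14.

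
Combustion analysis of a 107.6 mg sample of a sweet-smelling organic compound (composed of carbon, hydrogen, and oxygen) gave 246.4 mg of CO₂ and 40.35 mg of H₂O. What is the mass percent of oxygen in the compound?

33.31%

mol C = 0.2464 g CO₂ ÷ 44.009 g/mol = 0.0055989 mol
mol H = 2 × 0.04035 g H₂O ÷ 18.015 g/mol = 0.0044796 mol
mass O = 0.1076 − (0.067248 + 0.0045154) = 0.035837 g → mol O = 0.035837 ÷ 15.999 = 0.0022399 mol
mass % O = 0.035837 g ÷ 0.1076 g × 100%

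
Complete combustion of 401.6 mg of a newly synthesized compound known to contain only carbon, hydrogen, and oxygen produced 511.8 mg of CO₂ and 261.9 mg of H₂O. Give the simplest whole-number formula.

mol C = 0.5118 g CO₂ ÷ 44.009 g/mol = 0.011629 mol
mol H = 2 × 0.2619 g H₂O ÷ 18.015 g/mol = 0.029076 mol
mass O = 0.4016 − (0.13968 + 0.029308) = 0.23261 g → mol O = 0.23261 ÷ 15.999 = 0.014539 mol
Divide by the smallest (0.011629 mol): C 1.000, H 2.500, O 1.250
Multiplying each by 4 gives whole numbers: C 4.00, H 10.00, O 5.00

C4H10O5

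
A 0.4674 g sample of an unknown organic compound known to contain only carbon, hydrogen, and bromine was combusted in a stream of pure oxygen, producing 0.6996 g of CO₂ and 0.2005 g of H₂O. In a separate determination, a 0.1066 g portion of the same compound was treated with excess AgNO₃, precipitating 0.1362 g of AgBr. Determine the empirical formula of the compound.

C5H7Br

mol C = 0.6996 g CO₂ ÷ 44.009 g/mol = 0.015897 mol
mol H = 2 × 0.2005 g H₂O ÷ 18.015 g/mol = 0.022259 mol
From the AgBr data: mol Br per gram of compound = (0.1362 ÷ 187.772) ÷ 0.1066 = 0.0068044 mol/g, so in the 0.4674 g combustion sample mol Br = 0.0031804 mol
Divide by the smallest (0.0031804 mol): C 4.998, H 6.999, Br 1.000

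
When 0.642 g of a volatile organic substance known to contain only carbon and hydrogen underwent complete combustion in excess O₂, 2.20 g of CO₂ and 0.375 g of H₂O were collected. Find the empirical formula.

C6H5

mol C = 2.20 g CO₂ ÷ 44.009 g/mol = 0.04999 mol
mol H = 2 × 0.375 g H₂O ÷ 18.015 g/mol = 0.04163 mol
Divide by the smallest (0.04163 mol): C 1.201, H 1.000
Multiplying each by 5 gives whole numbers: C 6.00, H 5.00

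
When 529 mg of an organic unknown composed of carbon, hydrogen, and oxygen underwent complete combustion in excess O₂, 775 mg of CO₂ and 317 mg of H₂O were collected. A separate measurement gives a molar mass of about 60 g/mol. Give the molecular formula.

C2H4O2

mol C = 0.775 g CO₂ ÷ 44.009 g/mol = 0.01761 mol
mol H = 2 × 0.317 g H₂O ÷ 18.015 g/mol = 0.03519 mol
mass O = 0.529 − (0.2115 + 0.03547) = 0.2820 g → mol O = 0.2820 ÷ 15.999 = 0.01763 mol
Divide by the smallest (0.01761 mol): C 1.000, H 1.998, O 1.001
Empirical formula: CH2O
Empirical-formula mass = 30.03 g/mol; 60 ÷ 30.03 ≈ 2, so the molecular formula is C2H4O2.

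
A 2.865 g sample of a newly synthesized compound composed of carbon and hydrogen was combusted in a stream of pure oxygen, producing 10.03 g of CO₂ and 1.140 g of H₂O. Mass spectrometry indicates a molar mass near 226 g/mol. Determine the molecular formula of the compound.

mol C = 10.03 g CO₂ ÷ 44.009 g/mol = 0.22791 mol
mol H = 2 × 1.140 g H₂O ÷ 18.015 g/mol = 0.12656 mol
Divide by the smallest (0.12656 mol): C 1.801, H 1.000
Multiplying each by 5 gives whole numbers: C 9.00, H 5.00
Empirical formula: C9H5
Empirical-formula mass = 113.14 g/mol; 226 ÷ 113.14 ≈ 2, so the molecular formula is C18H10.

C18H10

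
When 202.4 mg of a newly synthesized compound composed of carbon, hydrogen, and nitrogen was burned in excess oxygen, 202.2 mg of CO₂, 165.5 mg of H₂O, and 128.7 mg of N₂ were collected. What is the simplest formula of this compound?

mol C = 0.2022 g CO₂ ÷ 44.009 g/mol = 0.0045945 mol
mol H = 2 × 0.1655 g H₂O ÷ 18.015 g/mol = 0.018374 mol
mol N = 2 × 0.1287 g N₂ ÷ 28.014 g/mol = 0.0091883 mol
Divide by the smallest (0.0045945 mol): C 1.000, H 3.999, N 2.000

CH4N2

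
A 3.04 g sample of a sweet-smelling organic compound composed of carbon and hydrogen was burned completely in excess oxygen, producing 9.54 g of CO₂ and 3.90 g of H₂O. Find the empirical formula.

mol C = 9.54 g CO₂ ÷ 44.009 g/mol = 0.2168 mol
mol H = 2 × 3.90 g H₂O ÷ 18.015 g/mol = 0.4330 mol
Divide by the smallest (0.2168 mol): C 1.000, H 1.997

CH2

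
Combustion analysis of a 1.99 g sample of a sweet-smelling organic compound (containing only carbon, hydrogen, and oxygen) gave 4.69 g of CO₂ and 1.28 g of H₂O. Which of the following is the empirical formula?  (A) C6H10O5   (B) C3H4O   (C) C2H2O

(B) C3H4O

mol C = 4.69 g CO₂ ÷ 44.009 g/mol = 0.1066 mol
mol H = 2 × 1.28 g H₂O ÷ 18.015 g/mol = 0.1421 mol
mass O = 1.99 − (1.280 + 0.1432) = 0.5668 g → mol O = 0.5668 ÷ 15.999 = 0.03542 mol
Divide by the smallest (0.03542 mol): C 3.008, H 4.011, O 1.000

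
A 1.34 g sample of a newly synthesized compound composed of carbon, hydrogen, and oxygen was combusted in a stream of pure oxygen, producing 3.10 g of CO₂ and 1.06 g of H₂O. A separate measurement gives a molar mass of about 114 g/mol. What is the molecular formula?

C6H10O2

mol C = 3.10 g CO₂ ÷ 44.009 g/mol = 0.07044 mol
mol H = 2 × 1.06 g H₂O ÷ 18.015 g/mol = 0.1177 mol
mass O = 1.34 − (0.8461 + 0.1186) = 0.3753 g → mol O = 0.3753 ÷ 15.999 = 0.02346 mol
Divide by the smallest (0.02346 mol): C 3.003, H 5.016, O 1.000
Empirical formula: C3H5O
Empirical-formula mass = 57.07 g/mol; 114 ÷ 57.07 ≈ 2, so the molecular formula is C6H10O2.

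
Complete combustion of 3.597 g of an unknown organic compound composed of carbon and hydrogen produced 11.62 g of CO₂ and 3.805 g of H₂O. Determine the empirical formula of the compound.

C5H8

mol C = 11.62 g CO₂ ÷ 44.009 g/mol = 0.26404 mol
mol H = 2 × 3.805 g H₂O ÷ 18.015 g/mol = 0.42243 mol
Divide by the smallest (0.26404 mol): C 1.000, H 1.600
Multiplying each by 5 gives whole numbers: C 5.00, H 8.00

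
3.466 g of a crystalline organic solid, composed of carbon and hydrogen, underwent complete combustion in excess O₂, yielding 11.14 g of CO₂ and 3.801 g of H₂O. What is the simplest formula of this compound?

mol C = 11.14 g CO₂ ÷ 44.009 g/mol = 0.25313 mol
mol H = 2 × 3.801 g H₂O ÷ 18.015 g/mol = 0.42198 mol
Divide by the smallest (0.25313 mol): C 1.000, H 1.667
Multiplying each by 3 gives whole numbers: C 3.00, H 5.00

C3H5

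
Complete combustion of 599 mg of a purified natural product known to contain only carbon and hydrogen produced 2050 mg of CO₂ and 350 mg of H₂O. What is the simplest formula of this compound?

mol C = 2.05 g CO₂ ÷ 44.009 g/mol = 0.04658 mol
mol H = 2 × 0.350 g H₂O ÷ 18.015 g/mol = 0.03886 mol
Divide by the smallest (0.03886 mol): C 1.199, H 1.000
Multiplying each by 5 gives whole numbers: C 5.99, H 5.00

C6H5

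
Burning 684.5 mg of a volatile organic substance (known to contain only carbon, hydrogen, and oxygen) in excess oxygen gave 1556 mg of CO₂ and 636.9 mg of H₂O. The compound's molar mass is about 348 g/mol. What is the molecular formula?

C18H36O6

mol C = 1.556 g CO₂ ÷ 44.009 g/mol = 0.035356 mol
mol H = 2 × 0.6369 g H₂O ÷ 18.015 g/mol = 0.070708 mol
mass O = 0.6845 − (0.42467 + 0.071273) = 0.18856 g → mol O = 0.18856 ÷ 15.999 = 0.011786 mol
Divide by the smallest (0.011786 mol): C 3.000, H 5.999, O 1.000
Empirical formula: C3H6O
Empirical-formula mass = 58.08 g/mol; 348 ÷ 58.08 ≈ 6, so the molecular formula is C18H36O6.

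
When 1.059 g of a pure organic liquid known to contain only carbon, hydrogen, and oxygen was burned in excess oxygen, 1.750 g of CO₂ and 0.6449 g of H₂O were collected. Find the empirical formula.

C5H9O4

mol C = 1.750 g CO₂ ÷ 44.009 g/mol = 0.039765 mol
mol H = 2 × 0.6449 g H₂O ÷ 18.015 g/mol = 0.071596 mol
mass O = 1.059 − (0.47761 + 0.072169) = 0.50922 g → mol O = 0.50922 ÷ 15.999 = 0.031828 mol
Divide by the smallest (0.031828 mol): C 1.249, H 2.249, O 1.000
Multiplying each by 4 gives whole numbers: C 5.00, H 9.00, O 4.00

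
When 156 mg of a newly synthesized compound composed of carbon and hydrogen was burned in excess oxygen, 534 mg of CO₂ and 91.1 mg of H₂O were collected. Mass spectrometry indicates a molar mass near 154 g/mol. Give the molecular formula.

C12H10

mol C = 0.534 g CO₂ ÷ 44.009 g/mol = 0.01213 mol
mol H = 2 × 0.0911 g H₂O ÷ 18.015 g/mol = 0.01011 mol
Divide by the smallest (0.01011 mol): C 1.200, H 1.000
Multiplying each by 5 gives whole numbers: C 6.00, H 5.00
Empirical formula: C6H5
Empirical-formula mass = 77.11 g/mol; 154 ÷ 77.11 ≈ 2, so the molecular formula is C12H10.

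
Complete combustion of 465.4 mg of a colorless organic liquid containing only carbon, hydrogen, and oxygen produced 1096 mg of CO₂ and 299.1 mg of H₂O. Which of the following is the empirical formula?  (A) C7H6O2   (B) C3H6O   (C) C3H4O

mol C = 1.096 g CO₂ ÷ 44.009 g/mol = 0.024904 mol
mol H = 2 × 0.2991 g H₂O ÷ 18.015 g/mol = 0.033206 mol
mass O = 0.4654 − (0.29912 + 0.033471) = 0.13281 g → mol O = 0.13281 ÷ 15.999 = 0.0083009 mol
Divide by the smallest (0.0083009 mol): C 3.000, H 4.000, O 1.000

(C) C3H4O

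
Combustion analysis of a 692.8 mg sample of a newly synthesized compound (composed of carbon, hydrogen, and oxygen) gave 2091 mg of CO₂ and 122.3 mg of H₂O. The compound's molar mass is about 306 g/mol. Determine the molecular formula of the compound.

mol C = 2.091 g CO₂ ÷ 44.009 g/mol = 0.047513 mol
mol H = 2 × 0.1223 g H₂O ÷ 18.015 g/mol = 0.013578 mol
mass O = 0.6928 − (0.57068 + 0.013686) = 0.10844 g → mol O = 0.10844 ÷ 15.999 = 0.0067776 mol
Divide by the smallest (0.0067776 mol): C 7.010, H 2.003, O 1.000
Empirical formula: C7H2O
Empirical-formula mass = 102.09 g/mol; 306 ÷ 102.09 ≈ 3, so the molecular formula is C21H6O3.

C21H6O3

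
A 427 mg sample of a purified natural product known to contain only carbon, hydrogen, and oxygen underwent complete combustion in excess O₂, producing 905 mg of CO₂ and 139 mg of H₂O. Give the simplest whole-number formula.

C4H3O2

mol C = 0.905 g CO₂ ÷ 44.009 g/mol = 0.02056 mol
mol H = 2 × 0.139 g H₂O ÷ 18.015 g/mol = 0.01543 mol
mass O = 0.427 − (0.2470 + 0.01556) = 0.1645 g → mol O = 0.1645 ÷ 15.999 = 0.01028 mol
Divide by the smallest (0.01028 mol): C 2.001, H 1.501, O 1.000
Multiplying each by 2 gives whole numbers: C 4.00, H 3.00, O 2.00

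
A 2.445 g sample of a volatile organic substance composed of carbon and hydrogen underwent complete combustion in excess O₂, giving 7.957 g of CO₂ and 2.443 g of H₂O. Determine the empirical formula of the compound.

mol C = 7.957 g CO₂ ÷ 44.009 g/mol = 0.18080 mol
mol H = 2 × 2.443 g H₂O ÷ 18.015 g/mol = 0.27122 mol
Divide by the smallest (0.18080 mol): C 1.000, H 1.500
Multiplying each by 2 gives whole numbers: C 2.00, H 3.00

C2H3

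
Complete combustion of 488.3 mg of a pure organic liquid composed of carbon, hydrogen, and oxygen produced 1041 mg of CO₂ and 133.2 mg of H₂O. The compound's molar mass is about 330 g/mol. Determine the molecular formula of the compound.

C16H10O8

mol C = 1.041 g CO₂ ÷ 44.009 g/mol = 0.023654 mol
mol H = 2 × 0.1332 g H₂O ÷ 18.015 g/mol = 0.014788 mol
mass O = 0.4883 − (0.28411 + 0.014906) = 0.18928 g → mol O = 0.18928 ÷ 15.999 = 0.011831 mol
Divide by the smallest (0.011831 mol): C 1.999, H 1.250, O 1.000
Multiplying each by 4 gives whole numbers: C 8.00, H 5.00, O 4.00
Empirical formula: C8H5O4
Empirical-formula mass = 165.12 g/mol; 330 ÷ 165.12 ≈ 2, so the molecular formula is C16H10O8.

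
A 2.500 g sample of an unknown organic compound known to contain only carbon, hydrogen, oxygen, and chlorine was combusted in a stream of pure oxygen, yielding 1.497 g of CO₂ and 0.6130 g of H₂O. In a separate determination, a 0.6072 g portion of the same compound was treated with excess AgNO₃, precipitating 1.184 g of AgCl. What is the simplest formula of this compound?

C2H4Cl2O3

mol C = 1.497 g CO₂ ÷ 44.009 g/mol = 0.034016 mol
mol H = 2 × 0.6130 g H₂O ÷ 18.015 g/mol = 0.068054 mol
From the AgCl data: mol Cl per gram of compound = (1.184 ÷ 143.318) ÷ 0.6072 = 0.013606 mol/g, so in the 2.500 g combustion sample mol Cl = 0.034014 mol
mass O = 2.500 − (0.40856 + 0.068599 + 1.2058) = 0.81704 g → mol O = 0.81704 ÷ 15.999 = 0.051068 mol
Divide by the smallest (0.034014 mol): C 1.000, H 2.001, Cl 1.000, O 1.501
Multiplying each by 2 gives whole numbers: C 2.00, H 4.00, Cl 2.00, O 3.00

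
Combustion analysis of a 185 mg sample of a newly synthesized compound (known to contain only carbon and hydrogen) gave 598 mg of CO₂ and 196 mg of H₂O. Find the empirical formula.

mol C = 0.598 g CO₂ ÷ 44.009 g/mol = 0.01359 mol
mol H = 2 × 0.196 g H₂O ÷ 18.015 g/mol = 0.02176 mol
Divide by the smallest (0.01359 mol): C 1.000, H 1.601
Multiplying each by 5 gives whole numbers: C 5.00, H 8.01

C5H8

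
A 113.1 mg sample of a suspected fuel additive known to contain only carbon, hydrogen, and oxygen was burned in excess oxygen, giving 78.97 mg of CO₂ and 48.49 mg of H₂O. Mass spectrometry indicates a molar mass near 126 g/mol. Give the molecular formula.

mol C = 0.07897 g CO₂ ÷ 44.009 g/mol = 0.0017944 mol
mol H = 2 × 0.04849 g H₂O ÷ 18.015 g/mol = 0.0053833 mol
mass O = 0.1131 − (0.021553 + 0.0054264) = 0.086121 g → mol O = 0.086121 ÷ 15.999 = 0.0053829 mol
Divide by the smallest (0.0017944 mol): C 1.000, H 3.000, O 3.000
Empirical formula: CH3O3
Empirical-formula mass = 63.03 g/mol; 126 ÷ 63.03 ≈ 2, so the molecular formula is C2H6O6.

C2H6O6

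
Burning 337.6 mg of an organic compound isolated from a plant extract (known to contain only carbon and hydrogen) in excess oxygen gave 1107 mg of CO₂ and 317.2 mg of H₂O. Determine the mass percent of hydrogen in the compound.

10.51%

mol C = 1.107 g CO₂ ÷ 44.009 g/mol = 0.025154 mol
mol H = 2 × 0.3172 g H₂O ÷ 18.015 g/mol = 0.035215 mol
mass % H = 0.035497 g ÷ 0.3376 g × 100%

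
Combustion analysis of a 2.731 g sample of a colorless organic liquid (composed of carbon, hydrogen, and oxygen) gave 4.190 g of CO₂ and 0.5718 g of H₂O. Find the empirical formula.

mol C = 4.190 g CO₂ ÷ 44.009 g/mol = 0.095208 mol
mol H = 2 × 0.5718 g H₂O ÷ 18.015 g/mol = 0.063480 mol
mass O = 2.731 − (1.1435 + 0.063988) = 1.5235 g → mol O = 1.5235 ÷ 15.999 = 0.095223 mol
Divide by the smallest (0.063480 mol): C 1.500, H 1.000, O 1.500
Multiplying each by 2 gives whole numbers: C 3.00, H 2.00, O 3.00

C3H2O3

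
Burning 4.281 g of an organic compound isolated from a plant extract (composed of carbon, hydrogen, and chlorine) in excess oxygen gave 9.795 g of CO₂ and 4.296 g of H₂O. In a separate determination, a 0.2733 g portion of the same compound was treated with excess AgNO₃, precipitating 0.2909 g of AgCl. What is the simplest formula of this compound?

C7H15Cl

mol C = 9.795 g CO₂ ÷ 44.009 g/mol = 0.22257 mol
mol H = 2 × 4.296 g H₂O ÷ 18.015 g/mol = 0.47694 mol
From the AgCl data: mol Cl per gram of compound = (0.2909 ÷ 143.318) ÷ 0.2733 = 0.0074268 mol/g, so in the 4.281 g combustion sample mol Cl = 0.031794 mol
Divide by the smallest (0.031794 mol): C 7.000, H 15.001, Cl 1.000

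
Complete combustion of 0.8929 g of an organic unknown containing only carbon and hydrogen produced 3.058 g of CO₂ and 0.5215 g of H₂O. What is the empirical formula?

C6H5

mol C = 3.058 g CO₂ ÷ 44.009 g/mol = 0.069486 mol
mol H = 2 × 0.5215 g H₂O ÷ 18.015 g/mol = 0.057896 mol
Divide by the smallest (0.057896 mol): C 1.200, H 1.000
Multiplying each by 5 gives whole numbers: C 6.00, H 5.00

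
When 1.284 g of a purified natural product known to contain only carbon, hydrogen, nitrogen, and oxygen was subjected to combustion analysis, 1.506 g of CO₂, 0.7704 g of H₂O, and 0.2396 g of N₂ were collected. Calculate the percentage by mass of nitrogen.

18.66%

mol C = 1.506 g CO₂ ÷ 44.009 g/mol = 0.034220 mol
mol H = 2 × 0.7704 g H₂O ÷ 18.015 g/mol = 0.085529 mol
mol N = 2 × 0.2396 g N₂ ÷ 28.014 g/mol = 0.017106 mol
mass O = 1.284 − (0.41102 + 0.086213 + 0.23960) = 0.54717 g → mol O = 0.54717 ÷ 15.999 = 0.034200 mol
mass % N = 0.23960 g ÷ 1.284 g × 100%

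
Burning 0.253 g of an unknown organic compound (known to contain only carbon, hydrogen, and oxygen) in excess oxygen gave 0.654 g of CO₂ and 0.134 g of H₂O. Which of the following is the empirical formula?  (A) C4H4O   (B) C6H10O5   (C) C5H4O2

mol C = 0.654 g CO₂ ÷ 44.009 g/mol = 0.01486 mol
mol H = 2 × 0.134 g H₂O ÷ 18.015 g/mol = 0.01488 mol
mass O = 0.253 − (0.1785 + 0.01500) = 0.05951 g → mol O = 0.05951 ÷ 15.999 = 0.003720 mol
Divide by the smallest (0.003720 mol): C 3.995, H 3.999, O 1.000

(A) C4H4O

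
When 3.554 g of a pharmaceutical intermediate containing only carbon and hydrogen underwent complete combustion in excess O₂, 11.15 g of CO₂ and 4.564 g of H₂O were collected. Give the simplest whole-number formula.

mol C = 11.15 g CO₂ ÷ 44.009 g/mol = 0.25336 mol
mol H = 2 × 4.564 g H₂O ÷ 18.015 g/mol = 0.50669 mol
Divide by the smallest (0.25336 mol): C 1.000, H 2.000

CH2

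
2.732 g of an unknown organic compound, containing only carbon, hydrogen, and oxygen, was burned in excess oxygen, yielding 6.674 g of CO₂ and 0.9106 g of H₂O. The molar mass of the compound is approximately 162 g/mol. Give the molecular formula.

C9H6O3

mol C = 6.674 g CO₂ ÷ 44.009 g/mol = 0.15165 mol
mol H = 2 × 0.9106 g H₂O ÷ 18.015 g/mol = 0.10109 mol
mass O = 2.732 − (1.8215 + 0.10190) = 0.80862 g → mol O = 0.80862 ÷ 15.999 = 0.050542 mol
Divide by the smallest (0.050542 mol): C 3.000, H 2.000, O 1.000
Empirical formula: C3H2O
Empirical-formula mass = 54.05 g/mol; 162 ÷ 54.05 ≈ 3, so the molecular formula is C9H6O3.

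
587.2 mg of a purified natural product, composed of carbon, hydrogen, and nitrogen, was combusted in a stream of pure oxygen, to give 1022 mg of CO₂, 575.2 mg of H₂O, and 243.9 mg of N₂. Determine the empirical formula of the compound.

mol C = 1.022 g CO₂ ÷ 44.009 g/mol = 0.023223 mol
mol H = 2 × 0.5752 g H₂O ÷ 18.015 g/mol = 0.063858 mol
mol N = 2 × 0.2439 g N₂ ÷ 28.014 g/mol = 0.017413 mol
Divide by the smallest (0.017413 mol): C 1.334, H 3.667, N 1.000
Multiplying each by 3 gives whole numbers: C 4.00, H 11.00, N 3.00

C4H11N3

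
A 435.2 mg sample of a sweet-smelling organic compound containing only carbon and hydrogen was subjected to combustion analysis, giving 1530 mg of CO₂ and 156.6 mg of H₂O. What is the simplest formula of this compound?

C2H

mol C = 1.530 g CO₂ ÷ 44.009 g/mol = 0.034766 mol
mol H = 2 × 0.1566 g H₂O ÷ 18.015 g/mol = 0.017386 mol
Divide by the smallest (0.017386 mol): C 2.000, H 1.000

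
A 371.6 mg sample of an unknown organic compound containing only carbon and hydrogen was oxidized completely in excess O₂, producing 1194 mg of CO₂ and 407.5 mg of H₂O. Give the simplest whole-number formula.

mol C = 1.194 g CO₂ ÷ 44.009 g/mol = 0.027131 mol
mol H = 2 × 0.4075 g H₂O ÷ 18.015 g/mol = 0.045240 mol
Divide by the smallest (0.027131 mol): C 1.000, H 1.667
Multiplying each by 3 gives whole numbers: C 3.00, H 5.00

C3H5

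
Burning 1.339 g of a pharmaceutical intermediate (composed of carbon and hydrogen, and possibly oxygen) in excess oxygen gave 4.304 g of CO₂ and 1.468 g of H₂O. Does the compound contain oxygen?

mol C = 4.304 g CO₂ ÷ 44.009 g/mol = 0.097798 mol
mol H = 2 × 1.468 g H₂O ÷ 18.015 g/mol = 0.16298 mol
C and H together account for 1.3389 g — essentially the entire 1.339 g sample — so the compound contains no oxygen.

no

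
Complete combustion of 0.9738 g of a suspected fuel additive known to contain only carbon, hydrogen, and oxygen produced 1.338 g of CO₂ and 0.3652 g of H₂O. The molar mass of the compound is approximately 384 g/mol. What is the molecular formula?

mol C = 1.338 g CO₂ ÷ 44.009 g/mol = 0.030403 mol
mol H = 2 × 0.3652 g H₂O ÷ 18.015 g/mol = 0.040544 mol
mass O = 0.9738 − (0.36517 + 0.040868) = 0.56776 g → mol O = 0.56776 ÷ 15.999 = 0.035487 mol
Divide by the smallest (0.030403 mol): C 1.000, H 1.334, O 1.167
Multiplying each by 6 gives whole numbers: C 6.00, H 8.00, O 7.00
Empirical formula: C6H8O7
Empirical-formula mass = 192.12 g/mol; 384 ÷ 192.12 ≈ 2, so the molecular formula is C12H16O14.

C12H16O14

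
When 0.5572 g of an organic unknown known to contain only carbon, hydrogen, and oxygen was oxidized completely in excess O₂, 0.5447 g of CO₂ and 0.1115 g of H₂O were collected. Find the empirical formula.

CHO2

mol C = 0.5447 g CO₂ ÷ 44.009 g/mol = 0.012377 mol
mol H = 2 × 0.1115 g H₂O ÷ 18.015 g/mol = 0.012379 mol
mass O = 0.5572 − (0.14866 + 0.012478) = 0.39606 g → mol O = 0.39606 ÷ 15.999 = 0.024755 mol
Divide by the smallest (0.012377 mol): C 1.000, H 1.000, O 2.000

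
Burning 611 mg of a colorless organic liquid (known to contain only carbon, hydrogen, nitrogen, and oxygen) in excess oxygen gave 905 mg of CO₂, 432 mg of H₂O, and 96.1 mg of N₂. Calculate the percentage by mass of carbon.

40.4%

mol C = 0.905 g CO₂ ÷ 44.009 g/mol = 0.02056 mol
mol H = 2 × 0.432 g H₂O ÷ 18.015 g/mol = 0.04796 mol
mol N = 2 × 0.0961 g N₂ ÷ 28.014 g/mol = 0.006861 mol
mass O = 0.611 − (0.2470 + 0.04834 + 0.09610) = 0.2196 g → mol O = 0.2196 ÷ 15.999 = 0.01372 mol
mass % C = 0.2470 g ÷ 0.611 g × 100%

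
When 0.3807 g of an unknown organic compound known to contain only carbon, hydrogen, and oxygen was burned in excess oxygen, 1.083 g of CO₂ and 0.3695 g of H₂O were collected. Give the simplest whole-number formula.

mol C = 1.083 g CO₂ ÷ 44.009 g/mol = 0.024609 mol
mol H = 2 × 0.3695 g H₂O ÷ 18.015 g/mol = 0.041021 mol
mass O = 0.3807 − (0.29557 + 0.041350) = 0.043777 g → mol O = 0.043777 ÷ 15.999 = 0.0027362 mol
Divide by the smallest (0.0027362 mol): C 8.994, H 14.992, O 1.000

C9H15O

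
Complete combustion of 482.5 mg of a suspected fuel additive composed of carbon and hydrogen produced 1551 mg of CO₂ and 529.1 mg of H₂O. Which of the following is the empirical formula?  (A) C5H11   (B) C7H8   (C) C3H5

(C) C3H5

mol C = 1.551 g CO₂ ÷ 44.009 g/mol = 0.035243 mol
mol H = 2 × 0.5291 g H₂O ÷ 18.015 g/mol = 0.058740 mol
Divide by the smallest (0.035243 mol): C 1.000, H 1.667
Multiplying each by 3 gives whole numbers: C 3.00, H 5.00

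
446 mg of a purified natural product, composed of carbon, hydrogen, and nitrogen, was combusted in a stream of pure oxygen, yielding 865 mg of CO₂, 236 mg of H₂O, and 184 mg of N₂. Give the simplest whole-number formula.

mol C = 0.865 g CO₂ ÷ 44.009 g/mol = 0.01966 mol
mol H = 2 × 0.236 g H₂O ÷ 18.015 g/mol = 0.02620 mol
mol N = 2 × 0.184 g N₂ ÷ 28.014 g/mol = 0.01314 mol
Divide by the smallest (0.01314 mol): C 1.496, H 1.995, N 1.000
Multiplying each by 2 gives whole numbers: C 2.99, H 3.99, N 2.00

C3H4N2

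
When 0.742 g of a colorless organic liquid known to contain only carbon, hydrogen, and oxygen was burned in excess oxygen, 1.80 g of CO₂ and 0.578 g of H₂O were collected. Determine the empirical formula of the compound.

C7H11O2

mol C = 1.80 g CO₂ ÷ 44.009 g/mol = 0.04090 mol
mol H = 2 × 0.578 g H₂O ÷ 18.015 g/mol = 0.06417 mol
mass O = 0.742 − (0.4913 + 0.06468) = 0.1861 g → mol O = 0.1861 ÷ 15.999 = 0.01163 mol
Divide by the smallest (0.01163 mol): C 3.517, H 5.518, O 1.000
Multiplying each by 2 gives whole numbers: C 7.03, H 11.04, O 2.00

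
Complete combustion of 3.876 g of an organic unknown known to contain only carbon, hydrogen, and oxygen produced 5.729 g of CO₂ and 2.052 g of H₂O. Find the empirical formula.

C4H7O4

mol C = 5.729 g CO₂ ÷ 44.009 g/mol = 0.13018 mol
mol H = 2 × 2.052 g H₂O ÷ 18.015 g/mol = 0.22781 mol
mass O = 3.876 − (1.5636 + 0.22963) = 2.0828 g → mol O = 2.0828 ÷ 15.999 = 0.13018 mol
Divide by the smallest (0.13018 mol): C 1.000, H 1.750, O 1.000
Multiplying each by 4 gives whole numbers: C 4.00, H 7.00, O 4.00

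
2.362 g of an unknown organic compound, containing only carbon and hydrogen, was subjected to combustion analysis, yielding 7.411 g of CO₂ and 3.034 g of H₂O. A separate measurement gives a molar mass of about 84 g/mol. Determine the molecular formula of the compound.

C6H12

mol C = 7.411 g CO₂ ÷ 44.009 g/mol = 0.16840 mol
mol H = 2 × 3.034 g H₂O ÷ 18.015 g/mol = 0.33683 mol
Divide by the smallest (0.16840 mol): C 1.000, H 2.000
Empirical formula: CH2
Empirical-formula mass = 14.03 g/mol; 84 ÷ 14.03 ≈ 6, so the molecular formula is C6H12.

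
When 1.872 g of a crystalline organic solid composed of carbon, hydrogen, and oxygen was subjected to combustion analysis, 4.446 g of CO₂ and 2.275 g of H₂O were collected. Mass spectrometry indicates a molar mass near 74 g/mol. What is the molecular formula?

mol C = 4.446 g CO₂ ÷ 44.009 g/mol = 0.10102 mol
mol H = 2 × 2.275 g H₂O ÷ 18.015 g/mol = 0.25257 mol
mass O = 1.872 − (1.2134 + 0.25459) = 0.40400 g → mol O = 0.40400 ÷ 15.999 = 0.025252 mol
Divide by the smallest (0.025252 mol): C 4.001, H 10.002, O 1.000
Empirical formula: C4H10O
Empirical-formula mass = 74.12 g/mol; 74 ÷ 74.12 ≈ 1, so the molecular formula is C4H10O.

C4H10O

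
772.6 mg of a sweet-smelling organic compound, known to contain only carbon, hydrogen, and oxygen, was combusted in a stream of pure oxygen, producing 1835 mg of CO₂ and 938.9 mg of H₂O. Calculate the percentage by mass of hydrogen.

mol C = 1.835 g CO₂ ÷ 44.009 g/mol = 0.041696 mol
mol H = 2 × 0.9389 g H₂O ÷ 18.015 g/mol = 0.10424 mol
mass O = 0.7726 − (0.50081 + 0.10507) = 0.16672 g → mol O = 0.16672 ÷ 15.999 = 0.010421 mol
mass % H = 0.10507 g ÷ 0.7726 g × 100%

13.60%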